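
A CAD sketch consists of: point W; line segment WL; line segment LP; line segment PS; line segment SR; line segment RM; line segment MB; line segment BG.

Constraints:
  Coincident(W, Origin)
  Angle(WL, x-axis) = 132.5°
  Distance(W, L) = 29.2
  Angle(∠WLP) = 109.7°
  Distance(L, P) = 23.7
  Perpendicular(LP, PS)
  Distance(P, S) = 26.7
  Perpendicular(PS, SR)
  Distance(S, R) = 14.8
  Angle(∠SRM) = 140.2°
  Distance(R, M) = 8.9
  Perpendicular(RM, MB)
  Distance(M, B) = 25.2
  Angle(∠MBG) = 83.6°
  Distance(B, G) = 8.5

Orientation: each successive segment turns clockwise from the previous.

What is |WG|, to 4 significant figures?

39.23

RM is perpendicular to MB, so MB runs at 112.4°; with |MB| = 25.2, B = (-9.790, 36.86). ∠MBG = 83.6° gives BG at 16.00° from the x-axis; with |BG| = 8.5, G = (-1.619, 39.20). Then |WG| = |G − W| = 39.23.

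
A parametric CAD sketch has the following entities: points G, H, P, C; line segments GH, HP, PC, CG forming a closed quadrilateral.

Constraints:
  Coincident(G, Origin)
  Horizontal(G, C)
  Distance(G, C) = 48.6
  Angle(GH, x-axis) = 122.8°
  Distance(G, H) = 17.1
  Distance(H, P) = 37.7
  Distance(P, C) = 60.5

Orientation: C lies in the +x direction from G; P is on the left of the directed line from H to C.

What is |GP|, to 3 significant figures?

47.8

G is at the origin; GC is horizontal with |GC| = 48.6 and C in +x, so C = (48.6, 0). GH runs at 122.8° with |GH| = 17.1, so H = (-9.26, 14.4). P is determined by |HP| = 37.7 and |PC| = 60.5 together: it lies at the intersection of circle(H, 37.7) and circle(C, 60.5). With |HC| = 59.6, the foot of the radical line on HC is 11.0 from H and the perpendicular offset is √(37.7² − 11.0²) = 36.0. Taking the left-of-HC solution: P = (10.1, 46.7).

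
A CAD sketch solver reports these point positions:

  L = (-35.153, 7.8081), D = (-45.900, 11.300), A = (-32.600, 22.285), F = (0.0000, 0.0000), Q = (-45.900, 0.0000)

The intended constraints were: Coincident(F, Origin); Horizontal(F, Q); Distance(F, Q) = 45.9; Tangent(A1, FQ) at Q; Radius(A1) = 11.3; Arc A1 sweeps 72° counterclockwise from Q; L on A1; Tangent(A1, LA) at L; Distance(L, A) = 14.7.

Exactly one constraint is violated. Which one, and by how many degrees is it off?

Tangent(A1, LA) at L — off by 8.00°.

F = (0.00, 0.00) ✓; F.y = 0.00, Q.y = 0.00 ✓; |FQ| = 45.90 ✓; ∠(DQ, QF) = 90.00° ✓; |DQ| = 11.30 ✓; bearing(D→L) − bearing(D→Q) = 72.00° ✓; |DL| = 11.30 ✓; ∠(DL, LA) = 82.00° ✗; |LA| = 14.70 ✓.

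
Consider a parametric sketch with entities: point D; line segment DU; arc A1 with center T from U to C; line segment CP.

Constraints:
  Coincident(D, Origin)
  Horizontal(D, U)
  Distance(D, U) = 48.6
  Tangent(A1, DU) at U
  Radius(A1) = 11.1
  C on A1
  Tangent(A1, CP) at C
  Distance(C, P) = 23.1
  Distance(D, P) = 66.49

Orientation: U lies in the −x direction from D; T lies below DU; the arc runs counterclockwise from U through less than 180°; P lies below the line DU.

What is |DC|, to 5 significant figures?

60.925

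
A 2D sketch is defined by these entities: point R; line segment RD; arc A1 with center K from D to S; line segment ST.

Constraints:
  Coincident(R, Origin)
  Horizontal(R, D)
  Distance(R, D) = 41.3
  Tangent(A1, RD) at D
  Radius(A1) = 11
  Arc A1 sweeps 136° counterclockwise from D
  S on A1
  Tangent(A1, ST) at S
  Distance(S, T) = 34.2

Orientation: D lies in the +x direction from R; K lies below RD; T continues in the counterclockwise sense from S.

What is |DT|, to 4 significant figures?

45.92

R is at the origin; R and D share the same y with |RD| = 41.3 and D on the +x side, so D = (41.30, 0.000). Since A1 is tangent to RD there, KD ⟂ RD, so K = D + (0, -11) = (41.30, -11.00). On A1, D sits at bearing 90° from K; a 136° counterclockwise sweep puts S at bearing 226°, so S = K + 11.0·(cos 226°, sin 226°) = (33.66, -18.91). A1 meets ST tangentially, so KS is at right angles to ST, so ST runs along (−sin 226°, cos 226°); with |ST| = 34.2, T = (58.26, -42.67). Then |DT| = |T − D| = 45.92.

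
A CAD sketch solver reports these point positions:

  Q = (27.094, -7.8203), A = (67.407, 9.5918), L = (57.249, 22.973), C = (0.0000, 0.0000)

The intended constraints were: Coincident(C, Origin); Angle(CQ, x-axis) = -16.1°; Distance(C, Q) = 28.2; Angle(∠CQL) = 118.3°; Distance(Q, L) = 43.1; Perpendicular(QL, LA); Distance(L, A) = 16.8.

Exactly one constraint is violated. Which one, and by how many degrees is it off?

Perpendicular(QL, LA) — off by 8.40°.

C = (0.00, 0.00) ✓; CQ at -16.10° ✓; |CQ| = 28.20 ✓; ∠CQL = 118.3° ✓; |QL| = 43.10 ✓; ∠(QL, LA) = 98.40° ✗; |LA| = 16.80 ✓.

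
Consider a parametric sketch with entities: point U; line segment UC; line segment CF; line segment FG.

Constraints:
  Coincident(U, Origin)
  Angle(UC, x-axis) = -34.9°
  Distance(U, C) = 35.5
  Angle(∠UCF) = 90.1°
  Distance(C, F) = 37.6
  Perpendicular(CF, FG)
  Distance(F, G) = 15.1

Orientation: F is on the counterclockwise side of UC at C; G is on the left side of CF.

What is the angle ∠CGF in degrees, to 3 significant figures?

68.1°

U is at the origin; UC runs at -34.9° with length 35.5, so C = 35.5·(cos -34.9°, sin -34.9°) = (29.1, -20.3). ∠UCF = 90.1°, so CF runs at -34.9° + (180° − 90.1°) = 55.0° from the x-axis; with |CF| = 37.6, F = C + 37.6·(cos 55.0°, sin 55.0°) = (50.7, 10.5). The perpendicularity gives FG at right angles to CF; with |FG| = 15.1 on the left of CF, G = F + 15.1·(-0.819, 0.574) = (38.3, 19.1). Then cos ∠CGF = GC·GF / (|GC||GF|), giving 68.1°.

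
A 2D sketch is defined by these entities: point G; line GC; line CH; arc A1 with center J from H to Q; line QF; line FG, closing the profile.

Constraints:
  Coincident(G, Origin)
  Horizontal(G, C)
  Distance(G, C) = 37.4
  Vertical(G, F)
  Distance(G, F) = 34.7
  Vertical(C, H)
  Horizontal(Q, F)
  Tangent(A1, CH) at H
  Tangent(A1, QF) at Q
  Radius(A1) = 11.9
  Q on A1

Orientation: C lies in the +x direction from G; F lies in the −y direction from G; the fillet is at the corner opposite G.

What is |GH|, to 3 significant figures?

43.8

G is at the origin; GC is horizontal with |GC| = 37.4 and C on the +x side, so C = (37.4, 0.00). G and F share the same x with |GF| = 34.7 and F on the −y side, so F = (0.00, -34.7). The virtual corner opposite G is at (37.4, -34.7). Since A1 is tangent to CH there, JH ⟂ CH and the tangent condition forces JQ to be normal to QF, with radius 11.9, so the center J sits 11.9 in from both sides at J = (25.5, -22.8). That places the tangent points at H = (37.4, -22.8) on CH and Q = (25.5, -34.7) on QF. Then |GH| = |H − G| = 43.8.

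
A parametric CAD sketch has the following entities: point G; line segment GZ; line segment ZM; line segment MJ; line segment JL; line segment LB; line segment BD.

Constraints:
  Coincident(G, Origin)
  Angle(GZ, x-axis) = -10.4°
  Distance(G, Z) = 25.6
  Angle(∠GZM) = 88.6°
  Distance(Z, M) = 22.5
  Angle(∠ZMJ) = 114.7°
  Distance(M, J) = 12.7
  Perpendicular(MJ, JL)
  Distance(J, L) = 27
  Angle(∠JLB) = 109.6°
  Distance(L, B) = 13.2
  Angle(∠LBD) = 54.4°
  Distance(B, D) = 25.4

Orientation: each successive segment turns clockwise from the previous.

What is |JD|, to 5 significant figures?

8.8710

G is at the origin; GZ runs at -10.4° with length 25.6, so Z = (25.179, -4.6213). ∠GZM = 88.6° gives ZM at -101.80° from the x-axis; with |ZM| = 22.5, M = (20.578, -26.646). ∠ZMJ = 114.7° gives MJ at -167.10° from the x-axis; with |MJ| = 12.7, J = (8.1988, -29.481). MJ ⟂ JL, so JL runs at 102.90°; with |JL| = 27.0, L = (2.1710, -3.1625). ∠JLB = 109.6° gives LB at 32.500° from the x-axis; with |LB| = 13.2, B = (13.304, 3.9298). ∠LBD = 54.4° gives BD at -93.100° from the x-axis; with |BD| = 25.4, D = (11.930, -21.433). Then |JD| = |D − J| = 8.8710.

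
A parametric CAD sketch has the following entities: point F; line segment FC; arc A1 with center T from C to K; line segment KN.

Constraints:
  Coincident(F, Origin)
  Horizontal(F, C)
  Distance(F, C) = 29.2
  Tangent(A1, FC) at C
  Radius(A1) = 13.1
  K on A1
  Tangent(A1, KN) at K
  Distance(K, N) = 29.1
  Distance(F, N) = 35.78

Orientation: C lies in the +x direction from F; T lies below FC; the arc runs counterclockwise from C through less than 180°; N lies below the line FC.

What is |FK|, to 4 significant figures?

18.92

Checks: |TK| = 13.10 ✓; ∠(TK, KN) = 90.00° ✓; |KN| = 29.10 ✓; |FN| = 35.78 ✓.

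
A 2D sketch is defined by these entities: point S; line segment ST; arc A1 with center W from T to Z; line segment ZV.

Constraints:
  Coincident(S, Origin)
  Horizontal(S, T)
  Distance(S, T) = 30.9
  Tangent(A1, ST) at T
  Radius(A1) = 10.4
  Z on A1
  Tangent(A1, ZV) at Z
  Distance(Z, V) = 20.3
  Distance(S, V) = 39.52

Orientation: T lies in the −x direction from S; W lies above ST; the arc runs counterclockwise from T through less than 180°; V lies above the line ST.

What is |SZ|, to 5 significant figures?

23.732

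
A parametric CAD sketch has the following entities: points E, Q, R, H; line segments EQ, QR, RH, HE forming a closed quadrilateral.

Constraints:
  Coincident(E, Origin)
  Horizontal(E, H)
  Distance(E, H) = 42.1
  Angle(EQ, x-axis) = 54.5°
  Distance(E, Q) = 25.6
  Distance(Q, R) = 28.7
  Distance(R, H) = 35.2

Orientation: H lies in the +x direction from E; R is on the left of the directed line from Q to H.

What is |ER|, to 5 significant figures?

53.052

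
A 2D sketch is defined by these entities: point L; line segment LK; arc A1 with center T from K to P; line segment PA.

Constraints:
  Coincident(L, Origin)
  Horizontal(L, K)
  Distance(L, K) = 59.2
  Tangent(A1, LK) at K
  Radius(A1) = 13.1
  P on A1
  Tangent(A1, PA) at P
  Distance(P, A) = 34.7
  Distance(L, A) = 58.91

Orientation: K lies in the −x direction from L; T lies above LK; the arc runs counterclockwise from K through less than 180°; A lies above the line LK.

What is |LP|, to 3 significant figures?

47.5

L is at the origin; L and K share the same y with |LK| = 59.2 and K on the −x side, so K = (-59.2, 0.00). Tangency of A1 to LK means the radius TK is perpendicular to LK, so T = K + (0, 13.1) = (-59.2, 13.1). Since TP ⟂ PA (tangency), |TA| = √(13.1² + 34.7²) = 37.1 regardless of where P sits on A1. So A lies on both circle(L, 58.91) and circle(T, 37.1); the above-LK intersection is A = (-39.0, 44.2). P is the foot of the tangent from A: P = (-46.4, 10.3).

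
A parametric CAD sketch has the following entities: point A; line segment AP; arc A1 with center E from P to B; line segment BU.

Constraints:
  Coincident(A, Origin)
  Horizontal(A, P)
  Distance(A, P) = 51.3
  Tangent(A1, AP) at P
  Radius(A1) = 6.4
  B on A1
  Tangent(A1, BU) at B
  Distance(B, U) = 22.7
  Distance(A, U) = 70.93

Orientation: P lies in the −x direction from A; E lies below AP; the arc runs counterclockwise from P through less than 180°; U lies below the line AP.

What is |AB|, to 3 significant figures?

57.2

A is at the origin; A and P share the same y with |AP| = 51.3 and P on the −x side, so P = (-51.3, 0.00). A1 meets AP tangentially, so EP is at right angles to AP, so E = P + (0, -6.4) = (-51.3, -6.40). Since EB ⟂ BU (tangency), |EU| = √(6.4² + 22.7²) = 23.6 regardless of where B sits on A1. So U lies on both circle(A, 70.93) and circle(E, 23.6); the below-AP intersection is U = (-66.6, -24.3). B is the foot of the tangent from U: B = (-57.1, -3.72).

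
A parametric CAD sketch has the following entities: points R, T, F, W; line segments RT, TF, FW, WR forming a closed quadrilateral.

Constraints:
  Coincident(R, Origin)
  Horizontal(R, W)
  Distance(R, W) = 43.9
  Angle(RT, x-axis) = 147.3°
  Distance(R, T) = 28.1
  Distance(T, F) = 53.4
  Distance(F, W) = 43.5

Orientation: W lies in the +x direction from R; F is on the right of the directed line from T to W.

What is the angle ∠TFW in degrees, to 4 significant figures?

90.61°

R is at the origin; R and W share the same y with |RW| = 43.9 and W in +x, so W = (43.9, 0). RT runs at 147.3° with |RT| = 28.1, so T = (-23.65, 15.18). F is determined by |TF| = 53.4 and |FW| = 43.5 together: it lies at the intersection of circle(T, 53.4) and circle(W, 43.5). With |TW| = 69.23, the foot of the radical line on TW is 41.54 from T and the perpendicular offset is √(53.4² − 41.54²) = 33.55. Taking the right-of-TW solution: F = (9.530, -26.66).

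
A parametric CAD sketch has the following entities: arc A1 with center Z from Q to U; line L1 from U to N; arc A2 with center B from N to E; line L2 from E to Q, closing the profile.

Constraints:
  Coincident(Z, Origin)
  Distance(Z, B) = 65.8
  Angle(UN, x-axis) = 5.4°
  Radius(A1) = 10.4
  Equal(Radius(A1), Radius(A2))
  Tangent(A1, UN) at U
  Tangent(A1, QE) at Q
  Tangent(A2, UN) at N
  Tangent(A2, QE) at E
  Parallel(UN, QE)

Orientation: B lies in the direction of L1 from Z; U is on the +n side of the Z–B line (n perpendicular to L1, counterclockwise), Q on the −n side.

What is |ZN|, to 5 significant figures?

66.617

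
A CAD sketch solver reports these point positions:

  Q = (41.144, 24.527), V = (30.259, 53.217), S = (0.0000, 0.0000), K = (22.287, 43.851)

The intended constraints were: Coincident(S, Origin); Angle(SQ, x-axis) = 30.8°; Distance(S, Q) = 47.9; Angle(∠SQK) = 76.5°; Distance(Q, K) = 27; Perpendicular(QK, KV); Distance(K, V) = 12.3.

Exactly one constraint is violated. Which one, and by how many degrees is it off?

Perpendicular(QK, KV) — off by 5.30°.

S = (0.00, 0.00) ✓; SQ at 30.80° ✓; |SQ| = 47.90 ✓; ∠SQK = 76.50° ✓; |QK| = 27.00 ✓; ∠(QK, KV) = 84.70° ✗; |KV| = 12.30 ✓.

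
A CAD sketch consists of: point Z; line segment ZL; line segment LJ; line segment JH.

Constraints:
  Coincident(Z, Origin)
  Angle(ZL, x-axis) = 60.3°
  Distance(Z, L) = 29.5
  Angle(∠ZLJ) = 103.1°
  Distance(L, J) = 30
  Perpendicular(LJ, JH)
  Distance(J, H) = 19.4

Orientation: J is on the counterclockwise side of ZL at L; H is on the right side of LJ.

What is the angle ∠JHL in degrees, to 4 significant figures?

57.11°

Z is at the origin; ZL runs at 60.3° with length 29.5, so L = 29.5·(cos 60.3°, sin 60.3°) = (14.62, 25.62). ∠ZLJ = 103.1°, so LJ runs at 60.3° + (180° − 103.1°) = 137.2° from the x-axis; with |LJ| = 30.0, J = L + 30.0·(cos 137.2°, sin 137.2°) = (-7.396, 46.01). LJ ⟂ JH; with |JH| = 19.4 on the right of LJ, H = J + 19.4·(0.6794, 0.7337) = (5.785, 60.24). Then cos ∠JHL = HJ·HL / (|HJ||HL|), giving 57.11°.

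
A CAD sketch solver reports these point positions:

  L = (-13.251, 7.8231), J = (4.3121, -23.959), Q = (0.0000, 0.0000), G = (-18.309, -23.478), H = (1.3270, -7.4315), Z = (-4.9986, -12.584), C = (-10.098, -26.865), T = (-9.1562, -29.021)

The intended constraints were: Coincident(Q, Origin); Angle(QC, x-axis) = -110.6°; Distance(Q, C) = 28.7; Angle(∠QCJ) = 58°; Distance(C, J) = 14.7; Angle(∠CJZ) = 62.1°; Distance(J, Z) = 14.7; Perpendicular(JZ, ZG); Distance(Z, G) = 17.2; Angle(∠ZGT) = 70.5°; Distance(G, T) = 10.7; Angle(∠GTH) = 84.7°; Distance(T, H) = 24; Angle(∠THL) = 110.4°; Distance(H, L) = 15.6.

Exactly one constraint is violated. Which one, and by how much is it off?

Distance(H, L) = 15.6 — off by 5.50.

Q = (0.00, 0.00) ✓; QC at -110.6° ✓; |QC| = 28.70 ✓; ∠QCJ = 58.00° ✓; |CJ| = 14.70 ✓; ∠CJZ = 62.10° ✓; |JZ| = 14.70 ✓; ∠(JZ, ZG) = 90.00° ✓; |ZG| = 17.20 ✓; ∠ZGT = 70.50° ✓; |GT| = 10.70 ✓; ∠GTH = 84.70° ✓; |TH| = 24.00 ✓; ∠THL = 110.4° ✓; |HL| = 21.10 ✗.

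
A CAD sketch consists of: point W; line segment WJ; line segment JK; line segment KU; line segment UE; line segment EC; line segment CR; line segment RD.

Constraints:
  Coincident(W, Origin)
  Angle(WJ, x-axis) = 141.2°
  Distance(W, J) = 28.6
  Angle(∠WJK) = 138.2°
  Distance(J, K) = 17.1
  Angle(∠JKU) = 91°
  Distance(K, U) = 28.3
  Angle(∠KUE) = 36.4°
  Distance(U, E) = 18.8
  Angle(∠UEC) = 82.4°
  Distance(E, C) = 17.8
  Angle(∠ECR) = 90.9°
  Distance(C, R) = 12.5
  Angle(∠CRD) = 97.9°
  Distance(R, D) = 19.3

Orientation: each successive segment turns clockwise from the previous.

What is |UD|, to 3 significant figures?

4.78

W is at the origin; WJ runs at 141.2° with length 28.6, so J = (-22.3, 17.9). ∠WJK = 138.2° gives JK at 99.4° from the x-axis; with |JK| = 17.1, K = (-25.1, 34.8). ∠JKU = 91.0° gives KU at 10.4° from the x-axis; with |KU| = 28.3, U = (2.75, 39.9). ∠KUE = 36.4° gives UE at -133° from the x-axis; with |UE| = 18.8, E = (-10.1, 26.2). ∠UEC = 82.4° gives EC at 129° from the x-axis; with |EC| = 17.8, C = (-21.4, 40.0). ∠ECR = 90.9° gives CR at 40.1° from the x-axis; with |CR| = 12.5, R = (-11.8, 48.0). ∠CRD = 97.9° gives RD at -42.0° from the x-axis; with |RD| = 19.3, D = (2.54, 35.1). Then |UD| = |D − U| = 4.78.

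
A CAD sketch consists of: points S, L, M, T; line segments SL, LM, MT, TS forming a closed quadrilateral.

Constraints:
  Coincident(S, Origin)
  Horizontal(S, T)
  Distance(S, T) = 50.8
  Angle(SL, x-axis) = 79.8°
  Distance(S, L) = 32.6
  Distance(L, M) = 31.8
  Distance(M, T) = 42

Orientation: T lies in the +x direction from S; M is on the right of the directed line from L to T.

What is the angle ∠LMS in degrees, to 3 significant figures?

87.3°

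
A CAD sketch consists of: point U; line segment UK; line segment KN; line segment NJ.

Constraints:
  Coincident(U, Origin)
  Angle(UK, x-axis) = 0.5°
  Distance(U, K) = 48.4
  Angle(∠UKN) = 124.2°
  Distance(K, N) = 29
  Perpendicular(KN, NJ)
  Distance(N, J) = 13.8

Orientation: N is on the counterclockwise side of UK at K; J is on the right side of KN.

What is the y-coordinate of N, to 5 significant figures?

24.549

U is at the origin; UK runs at 0.5° with length 48.4, so K = 48.4·(cos 0.5°, sin 0.5°) = (48.398, 0.42236). ∠UKN = 124.2°, so KN runs at 0.5° + (180° − 124.2°) = 56.300° from the x-axis; with |KN| = 29.0, N = K + 29.0·(cos 56.300°, sin 56.300°) = (64.489, 24.549). So N.y = 24.549.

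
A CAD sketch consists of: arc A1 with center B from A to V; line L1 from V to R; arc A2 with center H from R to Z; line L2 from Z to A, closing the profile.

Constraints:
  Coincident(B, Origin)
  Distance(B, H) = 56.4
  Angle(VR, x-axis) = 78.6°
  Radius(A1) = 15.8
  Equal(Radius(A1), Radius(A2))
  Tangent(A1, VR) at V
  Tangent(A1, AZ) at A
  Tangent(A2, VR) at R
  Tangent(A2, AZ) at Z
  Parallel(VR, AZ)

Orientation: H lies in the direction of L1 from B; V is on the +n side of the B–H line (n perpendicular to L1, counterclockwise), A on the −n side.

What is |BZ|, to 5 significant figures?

58.571

The slot axis is L1's direction at 78.6°, so u = (cos 78.6°, sin 78.6°) = (0.19766, 0.98027) and n = (−sin 78.6°, cos 78.6°) = (-0.98027, 0.19766). B is at the origin and H lies 56.4 along u from B, so H = 56.4·u = (11.148, 55.287). Tangency of A1 to both parallel lines with radius 15.8 puts V and A at B ± 15.8·n: V = (-15.488, 3.1230), A = (15.488, -3.1230). Equal radii place R and Z the same way about H: R = H + 15.8·n = (-4.3404, 58.410), Z = H − 15.8·n = (26.636, 52.164). Then |BZ| = |Z − B| = 58.571.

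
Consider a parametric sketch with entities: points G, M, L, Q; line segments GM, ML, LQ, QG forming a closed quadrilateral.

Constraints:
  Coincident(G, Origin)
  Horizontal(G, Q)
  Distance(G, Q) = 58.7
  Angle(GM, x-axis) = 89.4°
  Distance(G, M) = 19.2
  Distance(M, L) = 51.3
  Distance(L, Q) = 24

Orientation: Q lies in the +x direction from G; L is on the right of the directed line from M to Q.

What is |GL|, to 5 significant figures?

41.698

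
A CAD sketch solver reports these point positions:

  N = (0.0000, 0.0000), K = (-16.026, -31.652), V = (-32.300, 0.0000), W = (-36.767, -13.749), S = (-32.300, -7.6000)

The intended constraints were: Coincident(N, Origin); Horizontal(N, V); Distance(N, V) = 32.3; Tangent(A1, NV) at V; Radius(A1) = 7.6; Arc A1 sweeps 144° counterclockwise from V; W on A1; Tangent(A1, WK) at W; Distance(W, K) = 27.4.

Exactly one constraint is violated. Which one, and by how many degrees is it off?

Tangent(A1, WK) at W — off by 4.80°.

N = (0.00, 0.00) ✓; N.y = 0.00, V.y = 0.00 ✓; |NV| = 32.30 ✓; ∠(SV, VN) = 90.00° ✓; |SV| = 7.600 ✓; bearing(S→W) − bearing(S→V) = 144.0° ✓; |SW| = 7.600 ✓; ∠(SW, WK) = 94.80° ✗; |WK| = 27.40 ✓.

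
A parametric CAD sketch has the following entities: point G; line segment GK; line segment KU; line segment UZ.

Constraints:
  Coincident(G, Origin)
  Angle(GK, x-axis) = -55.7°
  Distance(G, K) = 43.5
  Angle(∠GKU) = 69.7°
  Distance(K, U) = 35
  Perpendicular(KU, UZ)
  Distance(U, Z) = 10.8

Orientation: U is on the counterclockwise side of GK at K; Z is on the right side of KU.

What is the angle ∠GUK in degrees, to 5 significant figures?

63.989°

G is at the origin; GK runs at -55.7° with length 43.5, so K = 43.5·(cos -55.7°, sin -55.7°) = (24.513, -35.935). ∠GKU = 69.7°, so KU runs at -55.7° + (180° − 69.7°) = 54.600° from the x-axis; with |KU| = 35.0, U = K + 35.0·(cos 54.600°, sin 54.600°) = (44.788, -7.4058). Then cos ∠GUK = UG·UK / (|UG||UK|), giving 63.989°.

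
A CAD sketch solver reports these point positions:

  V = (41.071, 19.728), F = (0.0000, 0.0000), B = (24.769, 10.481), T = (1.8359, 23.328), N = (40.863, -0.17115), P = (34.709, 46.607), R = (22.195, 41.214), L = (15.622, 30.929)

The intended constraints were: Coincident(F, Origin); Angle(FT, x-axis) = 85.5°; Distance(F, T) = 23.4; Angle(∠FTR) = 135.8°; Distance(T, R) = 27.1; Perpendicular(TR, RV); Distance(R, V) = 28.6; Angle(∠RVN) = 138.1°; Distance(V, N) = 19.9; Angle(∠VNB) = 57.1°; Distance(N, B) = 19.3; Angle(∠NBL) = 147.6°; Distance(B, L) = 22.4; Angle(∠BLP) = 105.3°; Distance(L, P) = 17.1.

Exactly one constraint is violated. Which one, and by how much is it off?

Distance(L, P) = 17.1 — off by 7.60.

F = (0.00, 0.00) ✓; FT at 85.50° ✓; |FT| = 23.40 ✓; ∠FTR = 135.8° ✓; |TR| = 27.10 ✓; ∠(TR, RV) = 90.00° ✓; |RV| = 28.60 ✓; ∠RVN = 138.1° ✓; |VN| = 19.90 ✓; ∠VNB = 57.10° ✓; |NB| = 19.30 ✓; ∠NBL = 147.6° ✓; |BL| = 22.40 ✓; ∠BLP = 105.3° ✓; |LP| = 24.70 ✗.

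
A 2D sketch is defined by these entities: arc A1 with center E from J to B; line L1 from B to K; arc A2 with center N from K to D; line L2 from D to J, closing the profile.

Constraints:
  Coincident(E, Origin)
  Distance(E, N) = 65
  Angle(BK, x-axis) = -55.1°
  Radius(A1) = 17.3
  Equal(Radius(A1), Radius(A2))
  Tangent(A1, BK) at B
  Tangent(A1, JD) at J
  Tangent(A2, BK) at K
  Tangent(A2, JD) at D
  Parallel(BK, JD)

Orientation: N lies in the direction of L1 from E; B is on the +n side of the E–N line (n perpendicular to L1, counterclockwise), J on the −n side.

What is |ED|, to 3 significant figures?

67.3

The slot axis is L1's direction at -55.1°, so u = (cos -55.1°, sin -55.1°) = (0.572, -0.820) and n = (−sin -55.1°, cos -55.1°) = (0.820, 0.572). E is at the origin and N lies 65.0 along u from E, so N = 65.0·u = (37.2, -53.3). Tangency of A1 to both parallel lines with radius 17.3 puts B and J at E ± 17.3·n: B = (14.2, 9.90), J = (-14.2, -9.90). Equal radii place K and D the same way about N: K = N + 17.3·n = (51.4, -43.4), D = N − 17.3·n = (23.0, -63.2). Then |ED| = |D − E| = 67.3.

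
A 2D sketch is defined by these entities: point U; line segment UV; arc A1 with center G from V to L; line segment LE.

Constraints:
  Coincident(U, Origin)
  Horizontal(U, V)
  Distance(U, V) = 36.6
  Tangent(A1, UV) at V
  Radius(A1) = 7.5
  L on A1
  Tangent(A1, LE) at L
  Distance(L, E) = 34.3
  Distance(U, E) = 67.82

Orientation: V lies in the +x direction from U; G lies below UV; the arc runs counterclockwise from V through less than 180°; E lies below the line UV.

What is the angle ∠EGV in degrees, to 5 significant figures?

142.88°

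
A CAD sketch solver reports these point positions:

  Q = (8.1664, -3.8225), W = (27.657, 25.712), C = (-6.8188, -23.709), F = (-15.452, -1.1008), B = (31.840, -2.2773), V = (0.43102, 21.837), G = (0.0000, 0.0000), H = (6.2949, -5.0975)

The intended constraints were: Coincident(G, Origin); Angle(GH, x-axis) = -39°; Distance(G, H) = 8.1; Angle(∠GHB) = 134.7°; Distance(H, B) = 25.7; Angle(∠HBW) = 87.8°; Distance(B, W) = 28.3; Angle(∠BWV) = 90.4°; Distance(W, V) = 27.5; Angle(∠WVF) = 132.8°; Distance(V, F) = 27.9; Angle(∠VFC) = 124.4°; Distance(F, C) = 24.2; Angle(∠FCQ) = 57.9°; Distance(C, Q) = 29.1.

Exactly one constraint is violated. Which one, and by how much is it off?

Distance(C, Q) = 29.1 — off by 4.20.

G = (0.00, 0.00) ✓; GH at -39.00° ✓; |GH| = 8.100 ✓; ∠GHB = 134.7° ✓; |HB| = 25.70 ✓; ∠HBW = 87.80° ✓; |BW| = 28.30 ✓; ∠BWV = 90.40° ✓; |WV| = 27.50 ✓; ∠WVF = 132.8° ✓; |VF| = 27.90 ✓; ∠VFC = 124.4° ✓; |FC| = 24.20 ✓; ∠FCQ = 57.90° ✓; |CQ| = 24.90 ✗.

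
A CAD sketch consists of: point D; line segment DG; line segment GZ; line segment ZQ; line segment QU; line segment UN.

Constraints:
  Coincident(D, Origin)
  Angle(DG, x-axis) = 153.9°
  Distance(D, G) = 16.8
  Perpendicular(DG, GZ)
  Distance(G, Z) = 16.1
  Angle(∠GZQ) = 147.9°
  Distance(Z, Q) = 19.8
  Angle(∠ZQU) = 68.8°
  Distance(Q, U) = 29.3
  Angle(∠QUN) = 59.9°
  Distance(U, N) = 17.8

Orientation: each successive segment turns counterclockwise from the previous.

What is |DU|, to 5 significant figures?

14.634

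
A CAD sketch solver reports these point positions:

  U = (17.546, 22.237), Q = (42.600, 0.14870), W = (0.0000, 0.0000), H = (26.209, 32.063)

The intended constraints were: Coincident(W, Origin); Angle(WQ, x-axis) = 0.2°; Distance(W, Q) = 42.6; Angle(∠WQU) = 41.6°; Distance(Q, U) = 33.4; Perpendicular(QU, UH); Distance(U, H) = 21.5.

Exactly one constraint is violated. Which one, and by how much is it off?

Distance(U, H) = 21.5 — off by 8.40.

W = (0.00, 0.00) ✓; WQ at 0.2000° ✓; |WQ| = 42.60 ✓; ∠WQU = 41.60° ✓; |QU| = 33.40 ✓; ∠(QU, UH) = 90.00° ✓; |UH| = 13.10 ✗.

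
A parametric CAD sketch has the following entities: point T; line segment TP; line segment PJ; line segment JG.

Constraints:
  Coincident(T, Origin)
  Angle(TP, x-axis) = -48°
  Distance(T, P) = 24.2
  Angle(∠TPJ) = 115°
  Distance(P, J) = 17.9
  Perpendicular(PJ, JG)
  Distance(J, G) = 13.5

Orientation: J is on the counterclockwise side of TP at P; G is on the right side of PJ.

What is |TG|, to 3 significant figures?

45.2

∠TPJ = 115.0°, so PJ runs at -48.0° + (180° − 115.0°) = 17.0° from the x-axis; with |PJ| = 17.9, J = P + 17.9·(cos 17.0°, sin 17.0°) = (33.3, -12.8). PJ ⟂ JG; with |JG| = 13.5 on the right of PJ, G = J + 13.5·(0.292, -0.956) = (37.3, -25.7). Then |TG| = |G − T| = 45.2.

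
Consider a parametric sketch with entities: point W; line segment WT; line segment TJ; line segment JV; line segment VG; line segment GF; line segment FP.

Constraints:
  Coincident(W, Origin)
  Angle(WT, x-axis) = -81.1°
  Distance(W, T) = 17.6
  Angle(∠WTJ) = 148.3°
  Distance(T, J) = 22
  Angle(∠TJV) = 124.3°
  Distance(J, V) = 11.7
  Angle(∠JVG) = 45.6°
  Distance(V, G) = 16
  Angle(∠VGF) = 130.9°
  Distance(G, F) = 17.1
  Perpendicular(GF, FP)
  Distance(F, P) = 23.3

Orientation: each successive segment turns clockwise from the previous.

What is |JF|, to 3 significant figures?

19.6

W is at the origin; WT runs at -81.1° with length 17.6, so T = (2.72, -17.4). ∠WTJ = 148.3° gives TJ at -113° from the x-axis; with |TJ| = 22.0, J = (-5.80, -37.7). ∠TJV = 124.3° gives JV at -168° from the x-axis; with |JV| = 11.7, V = (-17.3, -40.0). ∠JVG = 45.6° gives VG at 57.1° from the x-axis; with |VG| = 16.0, G = (-8.58, -26.6). ∠VGF = 130.9° gives GF at 8.00° from the x-axis; with |GF| = 17.1, F = (8.36, -24.2). Then |JF| = |F − J| = 19.6.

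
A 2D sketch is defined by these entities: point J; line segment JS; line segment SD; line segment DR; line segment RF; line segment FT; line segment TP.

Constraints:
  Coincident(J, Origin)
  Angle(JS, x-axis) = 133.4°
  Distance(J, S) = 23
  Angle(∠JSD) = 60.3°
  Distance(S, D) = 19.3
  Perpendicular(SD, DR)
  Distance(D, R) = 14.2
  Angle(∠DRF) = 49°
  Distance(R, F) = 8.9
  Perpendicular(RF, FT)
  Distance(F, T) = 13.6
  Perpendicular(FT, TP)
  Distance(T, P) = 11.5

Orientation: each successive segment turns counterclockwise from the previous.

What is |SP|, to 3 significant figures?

30.7

RF is perpendicular to FT, so FT runs at -156°; with |FT| = 13.6, T = (-23.9, -3.31). The perpendicularity gives TP at right angles to FT, so TP runs at -65.9°; with |TP| = 11.5, P = (-19.2, -13.8). Then |SP| = |P − S| = 30.7.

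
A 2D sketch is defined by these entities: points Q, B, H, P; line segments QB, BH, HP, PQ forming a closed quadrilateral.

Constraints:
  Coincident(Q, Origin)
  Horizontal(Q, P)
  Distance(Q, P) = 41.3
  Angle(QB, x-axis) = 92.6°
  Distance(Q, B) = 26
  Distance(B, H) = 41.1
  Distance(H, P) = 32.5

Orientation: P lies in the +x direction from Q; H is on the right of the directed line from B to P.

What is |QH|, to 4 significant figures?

17.47

Q is at the origin; QP is horizontal with |QP| = 41.3 and P in +x, so P = (41.3, 0). QB runs at 92.6° with |QB| = 26.0, so B = (-1.179, 25.97). H is determined by |BH| = 41.1 and |HP| = 32.5 together: it lies at the intersection of circle(B, 41.1) and circle(P, 32.5). With |BP| = 49.79, the foot of the radical line on BP is 31.25 from B and the perpendicular offset is √(41.1² − 31.25²) = 26.69. Taking the right-of-BP solution: H = (11.56, -13.10).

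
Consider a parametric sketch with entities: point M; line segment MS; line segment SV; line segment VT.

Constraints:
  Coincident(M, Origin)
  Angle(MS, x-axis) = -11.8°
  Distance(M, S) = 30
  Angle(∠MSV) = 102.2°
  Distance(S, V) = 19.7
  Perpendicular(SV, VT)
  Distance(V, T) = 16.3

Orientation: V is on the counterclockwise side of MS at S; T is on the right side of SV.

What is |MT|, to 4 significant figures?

52.53

M is at the origin; MS runs at -11.8° with length 30.0, so S = 30.0·(cos -11.8°, sin -11.8°) = (29.37, -6.135). ∠MSV = 102.2°, so SV runs at -11.8° + (180° − 102.2°) = 66.00° from the x-axis; with |SV| = 19.7, V = S + 19.7·(cos 66.00°, sin 66.00°) = (37.38, 11.86). The perpendicularity gives VT at right angles to SV; with |VT| = 16.3 on the right of SV, T = V + 16.3·(0.9135, -0.4067) = (52.27, 5.232). Then |MT| = |T − M| = 52.53.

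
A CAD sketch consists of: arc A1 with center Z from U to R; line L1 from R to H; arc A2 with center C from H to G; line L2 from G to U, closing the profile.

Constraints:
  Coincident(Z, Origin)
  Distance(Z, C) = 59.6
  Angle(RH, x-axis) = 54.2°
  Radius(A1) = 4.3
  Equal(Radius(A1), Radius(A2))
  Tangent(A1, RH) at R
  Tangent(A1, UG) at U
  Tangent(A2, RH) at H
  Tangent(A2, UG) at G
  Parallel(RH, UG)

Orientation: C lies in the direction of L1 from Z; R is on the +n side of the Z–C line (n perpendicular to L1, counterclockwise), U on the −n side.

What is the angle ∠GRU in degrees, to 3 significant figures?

81.8°

Tangency of A1 to both parallel lines with radius 4.3 puts R and U at Z ± 4.3·n: R = (-3.49, 2.52), U = (3.49, -2.52). Equal radii place H and G the same way about C: H = C + 4.3·n = (31.4, 50.9), G = C − 4.3·n = (38.4, 45.8). Then cos ∠GRU = RG·RU / (|RG||RU|), giving 81.8°.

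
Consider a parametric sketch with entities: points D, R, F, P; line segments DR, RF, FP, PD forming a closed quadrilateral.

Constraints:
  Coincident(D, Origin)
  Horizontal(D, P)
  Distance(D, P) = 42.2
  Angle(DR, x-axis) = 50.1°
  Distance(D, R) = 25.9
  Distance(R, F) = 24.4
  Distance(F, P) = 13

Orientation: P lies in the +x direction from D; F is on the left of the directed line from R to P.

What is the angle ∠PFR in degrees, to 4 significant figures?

116.7°

Checks: |RF| = 24.40 ✓; |FP| = 13.00 ✓.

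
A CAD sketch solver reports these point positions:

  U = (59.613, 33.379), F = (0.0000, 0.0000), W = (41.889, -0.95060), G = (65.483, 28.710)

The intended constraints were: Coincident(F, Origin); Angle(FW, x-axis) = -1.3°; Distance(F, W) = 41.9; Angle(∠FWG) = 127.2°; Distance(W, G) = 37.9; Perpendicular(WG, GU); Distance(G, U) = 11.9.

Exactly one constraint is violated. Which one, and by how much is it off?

Distance(G, U) = 11.9 — off by 4.40.

F = (0.00, 0.00) ✓; FW at -1.300° ✓; |FW| = 41.90 ✓; ∠FWG = 127.2° ✓; |WG| = 37.90 ✓; ∠(WG, GU) = 90.00° ✓; |GU| = 7.500 ✗.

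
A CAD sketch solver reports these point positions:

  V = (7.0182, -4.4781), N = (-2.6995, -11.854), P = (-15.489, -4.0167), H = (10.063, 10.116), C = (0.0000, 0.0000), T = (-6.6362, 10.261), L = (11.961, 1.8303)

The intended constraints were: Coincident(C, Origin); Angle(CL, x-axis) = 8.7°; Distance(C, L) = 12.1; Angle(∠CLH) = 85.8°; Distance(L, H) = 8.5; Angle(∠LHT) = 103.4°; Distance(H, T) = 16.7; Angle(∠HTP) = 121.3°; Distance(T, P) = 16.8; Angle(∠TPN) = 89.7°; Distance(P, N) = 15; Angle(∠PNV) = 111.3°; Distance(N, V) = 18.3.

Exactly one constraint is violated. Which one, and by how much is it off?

Distance(N, V) = 18.3 — off by 6.10.

C = (0.00, 0.00) ✓; CL at 8.700° ✓; |CL| = 12.10 ✓; ∠CLH = 85.80° ✓; |LH| = 8.500 ✓; ∠LHT = 103.4° ✓; |HT| = 16.70 ✓; ∠HTP = 121.3° ✓; |TP| = 16.80 ✓; ∠TPN = 89.70° ✓; |PN| = 15.00 ✓; ∠PNV = 111.3° ✓; |NV| = 12.20 ✗.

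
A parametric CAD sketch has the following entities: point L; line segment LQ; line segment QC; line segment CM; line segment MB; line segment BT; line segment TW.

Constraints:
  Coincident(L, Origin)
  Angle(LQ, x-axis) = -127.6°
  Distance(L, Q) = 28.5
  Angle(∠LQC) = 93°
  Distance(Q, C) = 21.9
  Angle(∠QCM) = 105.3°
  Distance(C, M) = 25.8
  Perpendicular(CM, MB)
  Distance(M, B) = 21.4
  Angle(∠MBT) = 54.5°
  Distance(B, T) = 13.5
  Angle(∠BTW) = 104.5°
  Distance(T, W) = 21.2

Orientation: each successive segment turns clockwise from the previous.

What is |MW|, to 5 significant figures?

7.0953

∠MBT = 54.5° gives BT at -144.80° from the x-axis; with |BT| = 13.5, T = (-17.723, -0.64926). ∠BTW = 104.5° gives TW at 139.70° from the x-axis; with |TW| = 21.2, W = (-33.891, 13.063). Then |MW| = |W − M| = 7.0953.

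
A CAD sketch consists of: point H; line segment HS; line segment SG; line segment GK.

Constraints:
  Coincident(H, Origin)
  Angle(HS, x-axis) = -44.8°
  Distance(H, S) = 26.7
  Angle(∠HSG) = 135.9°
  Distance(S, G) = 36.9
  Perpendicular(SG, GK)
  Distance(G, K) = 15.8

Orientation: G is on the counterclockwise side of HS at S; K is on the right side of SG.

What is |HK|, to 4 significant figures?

65.77

H is at the origin; HS runs at -44.8° with length 26.7, so S = 26.7·(cos -44.8°, sin -44.8°) = (18.95, -18.81). ∠HSG = 135.9°, so SG runs at -44.8° + (180° − 135.9°) = -0.7000° from the x-axis; with |SG| = 36.9, G = S + 36.9·(cos -0.7000°, sin -0.7000°) = (55.84, -19.26). SG is perpendicular to GK; with |GK| = 15.8 on the right of SG, K = G + 15.8·(-0.01222, -0.9999) = (55.65, -35.06). Then |HK| = |K − H| = 65.77.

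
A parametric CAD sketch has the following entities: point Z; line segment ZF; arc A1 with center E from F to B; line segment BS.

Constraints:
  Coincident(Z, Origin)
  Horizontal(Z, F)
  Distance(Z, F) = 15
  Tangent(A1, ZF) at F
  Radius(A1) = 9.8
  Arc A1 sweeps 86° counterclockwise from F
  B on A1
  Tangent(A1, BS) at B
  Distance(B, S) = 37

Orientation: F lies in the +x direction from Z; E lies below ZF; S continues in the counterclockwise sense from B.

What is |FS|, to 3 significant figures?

47.7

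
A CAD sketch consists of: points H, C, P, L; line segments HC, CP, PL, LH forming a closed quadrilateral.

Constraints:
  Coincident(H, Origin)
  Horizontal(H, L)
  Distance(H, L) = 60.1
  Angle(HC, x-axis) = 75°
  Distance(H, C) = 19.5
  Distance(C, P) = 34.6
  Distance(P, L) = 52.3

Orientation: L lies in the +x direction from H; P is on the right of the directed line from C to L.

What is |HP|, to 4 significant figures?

18.42

H is at the origin; H and L share the same y with |HL| = 60.1 and L in +x, so L = (60.1, 0). HC runs at 75.0° with |HC| = 19.5, so C = (5.047, 18.84). P is determined by |CP| = 34.6 and |PL| = 52.3 together: it lies at the intersection of circle(C, 34.6) and circle(L, 52.3). With |CL| = 58.19, the foot of the radical line on CL is 15.88 from C and the perpendicular offset is √(34.6² − 15.88²) = 30.74. Taking the right-of-CL solution: P = (10.12, -15.39).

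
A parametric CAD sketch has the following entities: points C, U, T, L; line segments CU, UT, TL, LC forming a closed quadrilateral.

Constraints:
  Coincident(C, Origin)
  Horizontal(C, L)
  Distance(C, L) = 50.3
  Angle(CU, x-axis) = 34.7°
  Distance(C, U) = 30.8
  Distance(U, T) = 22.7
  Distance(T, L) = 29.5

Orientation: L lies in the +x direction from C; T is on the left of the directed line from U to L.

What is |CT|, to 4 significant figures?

53.46

C is at the origin; C and L share the same y with |CL| = 50.3 and L in +x, so L = (50.3, 0). CU runs at 34.7° with |CU| = 30.8, so U = (25.32, 17.53). T is determined by |UT| = 22.7 and |TL| = 29.5 together: it lies at the intersection of circle(U, 22.7) and circle(L, 29.5). With |UL| = 30.52, the foot of the radical line on UL is 9.443 from U and the perpendicular offset is √(22.7² − 9.443²) = 20.64. Taking the left-of-UL solution: T = (44.91, 29.00).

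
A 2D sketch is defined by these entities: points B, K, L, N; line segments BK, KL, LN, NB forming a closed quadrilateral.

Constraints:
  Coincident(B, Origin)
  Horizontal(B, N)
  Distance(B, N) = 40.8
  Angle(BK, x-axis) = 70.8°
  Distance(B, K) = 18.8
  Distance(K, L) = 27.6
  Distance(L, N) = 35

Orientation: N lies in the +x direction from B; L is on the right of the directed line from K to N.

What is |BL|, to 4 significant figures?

12.19

B is at the origin; BN is horizontal with |BN| = 40.8 and N in +x, so N = (40.8, 0). BK runs at 70.8° with |BK| = 18.8, so K = (6.183, 17.75). L is determined by |KL| = 27.6 and |LN| = 35.0 together: it lies at the intersection of circle(K, 27.6) and circle(N, 35.0). With |KN| = 38.90, the foot of the radical line on KN is 13.50 from K and the perpendicular offset is √(27.6² − 13.50²) = 24.07. Taking the right-of-KN solution: L = (7.208, -9.827).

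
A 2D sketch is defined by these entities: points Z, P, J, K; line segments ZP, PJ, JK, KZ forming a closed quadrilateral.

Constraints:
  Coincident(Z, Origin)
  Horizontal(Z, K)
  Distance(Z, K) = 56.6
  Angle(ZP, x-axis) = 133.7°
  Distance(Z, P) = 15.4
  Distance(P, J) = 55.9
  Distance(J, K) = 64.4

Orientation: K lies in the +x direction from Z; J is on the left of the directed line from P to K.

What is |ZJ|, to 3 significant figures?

60.1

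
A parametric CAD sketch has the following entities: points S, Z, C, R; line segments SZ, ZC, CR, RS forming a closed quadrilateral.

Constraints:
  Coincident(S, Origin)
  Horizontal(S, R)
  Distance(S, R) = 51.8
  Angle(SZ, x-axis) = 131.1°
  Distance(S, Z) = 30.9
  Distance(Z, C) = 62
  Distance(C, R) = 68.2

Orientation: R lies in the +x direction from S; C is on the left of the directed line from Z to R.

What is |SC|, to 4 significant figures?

68.95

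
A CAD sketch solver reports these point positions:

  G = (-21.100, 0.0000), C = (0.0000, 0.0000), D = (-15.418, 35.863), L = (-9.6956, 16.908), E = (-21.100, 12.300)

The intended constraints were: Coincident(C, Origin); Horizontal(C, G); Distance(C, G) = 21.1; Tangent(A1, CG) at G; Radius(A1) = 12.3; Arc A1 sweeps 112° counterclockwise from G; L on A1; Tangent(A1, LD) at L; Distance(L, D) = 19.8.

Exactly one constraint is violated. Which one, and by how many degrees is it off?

Tangent(A1, LD) at L — off by 5.20°.

C = (0.00, 0.00) ✓; C.y = 0.00, G.y = 0.00 ✓; |CG| = 21.10 ✓; ∠(EG, GC) = 90.00° ✓; |EG| = 12.30 ✓; bearing(E→L) − bearing(E→G) = 112.0° ✓; |EL| = 12.30 ✓; ∠(EL, LD) = 95.20° ✗; |LD| = 19.80 ✓.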